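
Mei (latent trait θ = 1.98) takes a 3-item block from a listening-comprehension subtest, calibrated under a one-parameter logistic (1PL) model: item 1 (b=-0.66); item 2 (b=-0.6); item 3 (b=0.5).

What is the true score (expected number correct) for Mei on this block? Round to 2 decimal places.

2.68

P(θ) = 1 / (1 + exp(−(θ − b)))
P_1 = 1/(1+e^{-2.6400}) = 0.9334
P_2 = 1/(1+e^{-2.5800}) = 0.9296
P_3 = 1/(1+e^{-1.4800}) = 0.8146
E[score] = 0.9334 + 0.9296 + 0.8146 = 2.6775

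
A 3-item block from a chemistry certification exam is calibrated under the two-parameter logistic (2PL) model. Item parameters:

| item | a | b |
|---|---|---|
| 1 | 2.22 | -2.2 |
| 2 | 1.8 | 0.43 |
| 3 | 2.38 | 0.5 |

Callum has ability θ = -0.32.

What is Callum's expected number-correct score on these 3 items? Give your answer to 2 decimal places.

P(θ) = 1 / (1 + exp(−a(θ − b)))
P_1 = 1/(1+e^{-4.1736}) = 0.9848
P_2 = 1/(1+e^{1.3500}) = 0.2059
P_3 = 1/(1+e^{1.9516}) = 0.1244
E[score] = 0.9848 + 0.2059 + 0.1244 = 1.3151

1.32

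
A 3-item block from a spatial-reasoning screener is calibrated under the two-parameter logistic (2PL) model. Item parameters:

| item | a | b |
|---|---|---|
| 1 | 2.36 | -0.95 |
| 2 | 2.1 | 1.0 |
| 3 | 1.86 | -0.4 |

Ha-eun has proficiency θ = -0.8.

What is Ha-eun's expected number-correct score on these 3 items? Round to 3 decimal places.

0.932

P(θ) = 1 / (1 + exp(−a(θ − b)))
P_1 = 1/(1+e^{-0.3540}) = 0.5876
P_2 = 1/(1+e^{3.7800}) = 0.0223
P_3 = 1/(1+e^{0.7440}) = 0.3221
E[score] = 0.5876 + 0.0223 + 0.3221 = 0.9320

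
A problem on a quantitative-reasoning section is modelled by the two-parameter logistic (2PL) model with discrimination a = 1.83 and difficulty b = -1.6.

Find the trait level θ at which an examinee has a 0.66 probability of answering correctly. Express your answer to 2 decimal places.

-1.24

P(θ) = 1 / (1 + exp(−a(θ − b)))
logit = ln(0.6600/0.3400) = 0.6633
θ = b + logit/(a) = -1.6 + 0.6633/1.8300 = -1.2375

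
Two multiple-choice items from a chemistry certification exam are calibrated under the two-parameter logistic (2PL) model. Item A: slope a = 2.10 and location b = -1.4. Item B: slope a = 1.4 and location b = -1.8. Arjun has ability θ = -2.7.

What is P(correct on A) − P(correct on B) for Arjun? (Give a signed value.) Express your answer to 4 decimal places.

P(θ) = 1 / (1 + exp(−a(θ − b)))
P_A = 0.0612
P_B = 0.2210
P_A − P_B = -0.1597

-0.1597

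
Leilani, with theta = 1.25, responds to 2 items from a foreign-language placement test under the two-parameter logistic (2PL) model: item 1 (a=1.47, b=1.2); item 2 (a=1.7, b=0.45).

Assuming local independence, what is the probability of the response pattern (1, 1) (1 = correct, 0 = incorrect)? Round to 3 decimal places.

0.412

P(theta) = 1 / (1 + exp(−a(theta − b)))
P_1 = 1/(1+e^{-0.0735}) = 0.5184
P_2 = 1/(1+e^{-1.3600}) = 0.7958
L = P_1 × P_2 = 0.5184 × 0.7958 = 0.41250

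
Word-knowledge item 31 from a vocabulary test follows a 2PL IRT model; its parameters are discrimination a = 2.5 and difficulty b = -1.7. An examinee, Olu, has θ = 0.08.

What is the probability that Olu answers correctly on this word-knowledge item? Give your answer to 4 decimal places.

P(θ) = 1 / (1 + exp(−a(θ − b)))
Exponent: 2.5 × (0.08 − (-1.7)) = 4.4500
1/(1 + e^{-4.4500}) = 0.9885

0.9885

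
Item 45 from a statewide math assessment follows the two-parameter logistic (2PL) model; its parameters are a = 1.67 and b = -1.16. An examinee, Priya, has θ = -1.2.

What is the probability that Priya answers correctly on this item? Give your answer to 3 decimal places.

0.483

P(θ) = 1 / (1 + exp(−a(θ − b)))
Exponent: 1.67 × (-1.2 − (-1.16)) = -0.0668
1/(1 + e^{0.0668}) = 0.4833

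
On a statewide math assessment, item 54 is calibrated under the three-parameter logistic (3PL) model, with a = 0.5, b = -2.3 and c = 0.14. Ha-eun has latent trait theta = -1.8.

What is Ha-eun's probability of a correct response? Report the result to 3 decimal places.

P(theta) = c + (1 − c) · 1 / (1 + exp(−a(theta − b)))
Exponent: 0.5 × (-1.8 − (-2.3)) = 0.2500
1/(1 + e^{-0.2500}) = 0.5622
P = 0.14 + 0.86 × 0.5622 = 0.6235

0.623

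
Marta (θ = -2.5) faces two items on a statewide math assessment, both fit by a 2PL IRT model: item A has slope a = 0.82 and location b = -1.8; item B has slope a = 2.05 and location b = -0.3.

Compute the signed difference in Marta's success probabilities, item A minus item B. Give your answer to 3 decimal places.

P(θ) = 1 / (1 + exp(−a(θ − b)))
P_A = 0.3603
P_B = 0.0109
P_A − P_B = 0.3494

0.349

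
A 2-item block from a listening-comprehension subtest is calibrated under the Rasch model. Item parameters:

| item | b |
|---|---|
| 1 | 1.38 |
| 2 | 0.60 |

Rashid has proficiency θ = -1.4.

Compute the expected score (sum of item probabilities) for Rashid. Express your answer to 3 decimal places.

P(θ) = 1 / (1 + exp(−(θ − b)))
P_1 = 1/(1+e^{2.7800}) = 0.0584
P_2 = 1/(1+e^{2.0000}) = 0.1192
E[score] = 0.0584 + 0.1192 = 0.1776

0.178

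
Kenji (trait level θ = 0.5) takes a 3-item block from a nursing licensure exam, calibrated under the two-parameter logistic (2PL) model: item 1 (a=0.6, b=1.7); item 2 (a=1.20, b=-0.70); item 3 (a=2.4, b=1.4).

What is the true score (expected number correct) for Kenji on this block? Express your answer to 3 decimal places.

1.239

P(θ) = 1 / (1 + exp(−a(θ − b)))
P_1 = 1/(1+e^{0.7200}) = 0.3274
P_2 = 1/(1+e^{-1.4400}) = 0.8085
P_3 = 1/(1+e^{2.1600}) = 0.1034
E[score] = 0.3274 + 0.8085 + 0.1034 = 1.2392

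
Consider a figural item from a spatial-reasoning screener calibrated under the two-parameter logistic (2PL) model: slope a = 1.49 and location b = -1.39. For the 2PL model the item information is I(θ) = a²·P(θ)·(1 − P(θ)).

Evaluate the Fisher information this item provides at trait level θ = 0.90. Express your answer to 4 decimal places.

P = 1/(1+e^{-3.4121}) = 0.9681
P(1−P) = 0.9681 × 0.0319 = 0.0309
I = a² × P(1−P) = 1.49² × 0.0309 = 0.06860

0.0686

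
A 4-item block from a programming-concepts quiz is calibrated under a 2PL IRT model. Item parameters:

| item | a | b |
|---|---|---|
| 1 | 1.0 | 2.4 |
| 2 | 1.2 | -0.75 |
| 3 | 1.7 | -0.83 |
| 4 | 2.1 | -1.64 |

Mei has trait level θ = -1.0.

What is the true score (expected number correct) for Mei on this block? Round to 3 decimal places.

P(θ) = 1 / (1 + exp(−a(θ − b)))
P_1 = 1/(1+e^{3.4000}) = 0.0323
P_2 = 1/(1+e^{0.3000}) = 0.4256
P_3 = 1/(1+e^{0.2890}) = 0.4282
P_4 = 1/(1+e^{-1.3440}) = 0.7931
E[score] = 0.0323 + 0.4256 + 0.4282 + 0.7931 = 1.6792

1.679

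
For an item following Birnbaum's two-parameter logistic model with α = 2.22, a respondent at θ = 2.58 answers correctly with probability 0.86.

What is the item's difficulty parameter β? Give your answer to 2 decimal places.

P(θ) = 1 / (1 + exp(−α(θ − β)))
logit(0.86) = ln(0.86/0.14) = 1.8153
β = θ − logit/(α) = 2.58 − 1.8153/2.2200 = 1.7623

1.76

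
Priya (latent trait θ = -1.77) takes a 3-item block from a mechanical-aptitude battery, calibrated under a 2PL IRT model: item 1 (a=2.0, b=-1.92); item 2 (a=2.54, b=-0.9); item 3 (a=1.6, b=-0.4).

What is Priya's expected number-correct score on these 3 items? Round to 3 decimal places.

0.774

P(θ) = 1 / (1 + exp(−a(θ − b)))
P_1 = 1/(1+e^{-0.3000}) = 0.5744
P_2 = 1/(1+e^{2.2098}) = 0.0989
P_3 = 1/(1+e^{2.1920}) = 0.1005
E[score] = 0.5744 + 0.0989 + 0.1005 = 0.7738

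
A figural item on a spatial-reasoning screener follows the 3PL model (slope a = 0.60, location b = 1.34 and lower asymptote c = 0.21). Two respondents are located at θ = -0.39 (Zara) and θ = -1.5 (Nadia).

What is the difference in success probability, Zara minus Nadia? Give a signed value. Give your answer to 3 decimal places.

P(θ) = c + (1 − c) · 1 / (1 + exp(−a(θ − b)))
P(Zara) = 0.4166  [exponent -1.0380]
P(Nadia) = 0.3316  [exponent -1.7040]
Difference = 0.4166 − 0.3316 = 0.0850

0.085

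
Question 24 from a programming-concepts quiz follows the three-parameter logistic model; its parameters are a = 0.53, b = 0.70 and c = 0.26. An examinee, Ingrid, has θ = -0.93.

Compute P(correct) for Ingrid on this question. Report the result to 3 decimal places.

P(θ) = c + (1 − c) · 1 / (1 + exp(−a(θ − b)))
Exponent: 0.53 × (-0.93 − 0.70) = -0.8639
1/(1 + e^{0.8639}) = 0.2965
P = 0.26 + 0.74 × 0.2965 = 0.4794

0.479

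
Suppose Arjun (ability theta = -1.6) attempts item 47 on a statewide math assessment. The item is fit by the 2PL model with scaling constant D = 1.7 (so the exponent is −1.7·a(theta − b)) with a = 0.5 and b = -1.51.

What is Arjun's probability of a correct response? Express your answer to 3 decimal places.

P(theta) = 1 / (1 + exp(−D·a(theta − b)))
Exponent: 1.7 × 0.5 × (-1.6 − (-1.51)) = -0.0765
1/(1 + e^{0.0765}) = 0.4809
P = 0.4809

0.481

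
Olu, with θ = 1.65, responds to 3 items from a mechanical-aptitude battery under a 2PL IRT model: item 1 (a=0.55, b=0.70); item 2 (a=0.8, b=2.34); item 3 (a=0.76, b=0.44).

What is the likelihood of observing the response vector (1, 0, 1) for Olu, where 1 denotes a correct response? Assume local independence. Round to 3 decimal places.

P(θ) = 1 / (1 + exp(−a(θ − b)))
P_1 = 1/(1+e^{-0.5225}) = 0.6277
P_2 = 1/(1+e^{0.5520}) = 0.3654
P_3 = 1/(1+e^{-0.9196}) = 0.7150
L = P_1 × (1−P_2) × P_3 = 0.6277 × 0.6346 × 0.7150 = 0.28481

0.285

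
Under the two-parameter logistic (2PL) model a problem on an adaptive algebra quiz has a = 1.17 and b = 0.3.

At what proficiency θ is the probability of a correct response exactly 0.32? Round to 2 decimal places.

-0.34

P(θ) = 1 / (1 + exp(−a(θ − b)))
logit = ln(0.3200/0.6800) = -0.7538
θ = b + logit/(a) = 0.3 + (-0.7538)/1.1700 = -0.3442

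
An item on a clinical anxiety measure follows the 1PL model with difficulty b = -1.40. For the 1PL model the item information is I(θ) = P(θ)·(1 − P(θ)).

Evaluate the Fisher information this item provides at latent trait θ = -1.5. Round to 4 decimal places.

0.2494

P = 1/(1+e^{0.1000}) = 0.4750
P(1−P) = 0.4750 × 0.5250 = 0.2494
I = P(1−P) = 0.24938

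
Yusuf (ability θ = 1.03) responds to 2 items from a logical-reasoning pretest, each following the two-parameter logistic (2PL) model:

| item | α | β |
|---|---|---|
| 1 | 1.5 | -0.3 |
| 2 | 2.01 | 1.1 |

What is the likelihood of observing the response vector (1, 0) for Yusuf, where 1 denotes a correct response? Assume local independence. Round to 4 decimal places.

P(θ) = 1 / (1 + exp(−α(θ − β)))
P_1 = 1/(1+e^{-1.9950}) = 0.8803
P_2 = 1/(1+e^{0.1407}) = 0.4649
L = P_1 × (1−P_2) = 0.8803 × 0.5351 = 0.47105

0.4710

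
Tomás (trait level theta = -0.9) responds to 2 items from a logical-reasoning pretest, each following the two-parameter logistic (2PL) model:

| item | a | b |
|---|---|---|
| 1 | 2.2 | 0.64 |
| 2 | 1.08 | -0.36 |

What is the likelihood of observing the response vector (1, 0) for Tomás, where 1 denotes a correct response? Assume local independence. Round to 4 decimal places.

0.0210

P(theta) = 1 / (1 + exp(−a(theta − b)))
P_1 = 1/(1+e^{3.3880}) = 0.0327
P_2 = 1/(1+e^{0.5832}) = 0.3582
L = P_1 × (1−P_2) = 0.0327 × 0.6418 = 0.02097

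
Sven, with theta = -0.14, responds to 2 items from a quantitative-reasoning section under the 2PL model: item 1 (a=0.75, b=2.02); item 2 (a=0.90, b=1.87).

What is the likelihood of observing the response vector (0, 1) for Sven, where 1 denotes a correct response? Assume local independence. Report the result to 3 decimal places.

P(theta) = 1 / (1 + exp(−a(theta − b)))
P_1 = 1/(1+e^{1.6200}) = 0.1652
P_2 = 1/(1+e^{1.8090}) = 0.1408
L = (1−P_1) × P_2 = 0.8348 × 0.1408 = 0.11750

0.118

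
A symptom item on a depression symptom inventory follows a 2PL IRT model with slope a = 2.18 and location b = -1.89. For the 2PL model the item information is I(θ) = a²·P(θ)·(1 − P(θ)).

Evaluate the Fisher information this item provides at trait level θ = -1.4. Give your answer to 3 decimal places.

P = 1/(1+e^{-1.0682}) = 0.7443
P(1−P) = 0.7443 × 0.2557 = 0.1903
I = a² × P(1−P) = 2.18² × 0.1903 = 0.90457

0.905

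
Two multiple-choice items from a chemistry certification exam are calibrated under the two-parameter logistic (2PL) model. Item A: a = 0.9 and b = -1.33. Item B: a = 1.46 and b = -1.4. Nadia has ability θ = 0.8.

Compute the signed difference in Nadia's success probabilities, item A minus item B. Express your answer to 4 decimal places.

P(θ) = 1 / (1 + exp(−a(θ − b)))
P_A = 0.8718
P_B = 0.9613
P_A − P_B = -0.0895

-0.0895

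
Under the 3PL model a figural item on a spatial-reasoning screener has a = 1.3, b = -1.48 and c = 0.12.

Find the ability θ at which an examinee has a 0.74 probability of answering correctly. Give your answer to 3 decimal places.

-0.812

P(θ) = c + (1 − c) · 1 / (1 + exp(−a(θ − b)))
Remove guessing floor: (0.74 − 0.12)/(1 − 0.12) = 0.7045
logit = ln(0.7045/0.2955) = 0.8690
θ = b + logit/(a) = -1.48 + 0.8690/1.3000 = -0.8115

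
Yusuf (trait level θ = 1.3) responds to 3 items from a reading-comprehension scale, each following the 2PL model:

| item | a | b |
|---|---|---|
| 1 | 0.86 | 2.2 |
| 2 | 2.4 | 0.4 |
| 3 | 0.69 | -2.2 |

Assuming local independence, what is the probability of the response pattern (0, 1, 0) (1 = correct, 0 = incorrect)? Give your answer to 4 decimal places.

0.0503

P(θ) = 1 / (1 + exp(−a(θ − b)))
P_1 = 1/(1+e^{0.7740}) = 0.3156
P_2 = 1/(1+e^{-2.1600}) = 0.8966
P_3 = 1/(1+e^{-2.4150}) = 0.9180
L = (1−P_1) × P_2 × (1−P_3) = 0.6844 × 0.8966 × 0.0820 = 0.05034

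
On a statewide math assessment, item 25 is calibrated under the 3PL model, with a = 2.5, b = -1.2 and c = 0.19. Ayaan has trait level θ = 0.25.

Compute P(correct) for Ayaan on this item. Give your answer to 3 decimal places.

0.979

P(θ) = c + (1 − c) · 1 / (1 + exp(−a(θ − b)))
Exponent: 2.5 × (0.25 − (-1.2)) = 3.6250
1/(1 + e^{-3.6250}) = 0.9740
P = 0.19 + 0.81 × 0.9740 = 0.9790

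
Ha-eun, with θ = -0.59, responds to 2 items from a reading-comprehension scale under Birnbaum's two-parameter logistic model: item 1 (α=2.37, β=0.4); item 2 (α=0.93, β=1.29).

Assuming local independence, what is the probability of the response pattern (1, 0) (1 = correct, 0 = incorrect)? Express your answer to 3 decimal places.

0.074

P(θ) = 1 / (1 + exp(−α(θ − β)))
P_1 = 1/(1+e^{2.3463}) = 0.0874
P_2 = 1/(1+e^{1.7484}) = 0.1482
L = P_1 × (1−P_2) = 0.0874 × 0.8518 = 0.07441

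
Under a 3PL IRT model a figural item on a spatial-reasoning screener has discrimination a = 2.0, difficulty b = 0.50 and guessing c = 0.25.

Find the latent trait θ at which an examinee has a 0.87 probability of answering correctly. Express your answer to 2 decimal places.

1.28

P(θ) = c + (1 − c) · 1 / (1 + exp(−a(θ − b)))
Remove guessing floor: (0.87 − 0.25)/(1 − 0.25) = 0.8267
logit = ln(0.8267/0.1733) = 1.5622
θ = b + logit/(a) = 0.50 + 1.5622/2.0000 = 1.2811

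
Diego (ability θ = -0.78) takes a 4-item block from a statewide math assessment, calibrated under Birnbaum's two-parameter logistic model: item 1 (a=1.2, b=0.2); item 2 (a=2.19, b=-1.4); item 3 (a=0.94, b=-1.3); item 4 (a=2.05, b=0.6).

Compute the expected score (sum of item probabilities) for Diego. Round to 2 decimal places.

1.71

P(θ) = 1 / (1 + exp(−a(θ − b)))
P_1 = 1/(1+e^{1.1760}) = 0.2358
P_2 = 1/(1+e^{-1.3578}) = 0.7954
P_3 = 1/(1+e^{-0.4888}) = 0.6198
P_4 = 1/(1+e^{2.8290}) = 0.0558
E[score] = 0.2358 + 0.7954 + 0.6198 + 0.0558 = 1.7068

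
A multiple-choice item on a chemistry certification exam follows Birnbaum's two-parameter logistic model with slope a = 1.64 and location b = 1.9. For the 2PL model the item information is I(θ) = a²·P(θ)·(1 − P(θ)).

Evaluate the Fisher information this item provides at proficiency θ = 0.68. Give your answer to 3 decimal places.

0.282

P = 1/(1+e^{2.0008}) = 0.1191
P(1−P) = 0.1191 × 0.8809 = 0.1049
I = a² × P(1−P) = 1.64² × 0.1049 = 0.28222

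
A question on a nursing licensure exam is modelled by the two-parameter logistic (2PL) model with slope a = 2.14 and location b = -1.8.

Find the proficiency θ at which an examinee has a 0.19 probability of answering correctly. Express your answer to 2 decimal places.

P(θ) = 1 / (1 + exp(−a(θ − b)))
logit = ln(0.1900/0.8100) = -1.4500
θ = b + logit/(a) = -1.8 + (-1.4500)/2.1400 = -2.4776

-2.48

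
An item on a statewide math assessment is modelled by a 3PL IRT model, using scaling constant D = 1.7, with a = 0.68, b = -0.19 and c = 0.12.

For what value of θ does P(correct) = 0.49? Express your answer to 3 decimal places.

-0.468

P(θ) = c + (1 − c) · 1 / (1 + exp(−D·a(θ − b)))
Remove guessing floor: (0.49 − 0.12)/(1 − 0.12) = 0.4205
logit = ln(0.4205/0.5795) = -0.3209
θ = b + logit/(1.7·a) = -0.19 + (-0.3209)/1.1560 = -0.4676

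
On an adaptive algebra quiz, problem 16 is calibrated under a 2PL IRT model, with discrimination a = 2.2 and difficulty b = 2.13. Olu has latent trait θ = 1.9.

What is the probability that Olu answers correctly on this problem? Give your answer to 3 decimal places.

0.376

P(θ) = 1 / (1 + exp(−a(θ − b)))
Exponent: 2.2 × (1.9 − 2.13) = -0.5060
1/(1 + e^{0.5060}) = 0.3761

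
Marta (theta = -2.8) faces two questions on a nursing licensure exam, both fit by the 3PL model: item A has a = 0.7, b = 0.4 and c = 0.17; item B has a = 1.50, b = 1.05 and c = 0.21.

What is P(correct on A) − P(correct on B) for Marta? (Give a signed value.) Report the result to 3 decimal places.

P(theta) = c + (1 − c) · 1 / (1 + exp(−a(theta − b)))
P_A = 0.2499
P_B = 0.2124
P_A − P_B = 0.0374

0.037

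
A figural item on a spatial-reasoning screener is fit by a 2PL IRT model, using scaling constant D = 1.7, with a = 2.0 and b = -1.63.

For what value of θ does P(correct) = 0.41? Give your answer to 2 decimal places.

P(θ) = 1 / (1 + exp(−D·a(θ − b)))
logit = ln(0.4100/0.5900) = -0.3640
θ = b + logit/(1.7·a) = -1.63 + (-0.3640)/3.4000 = -1.7370

-1.74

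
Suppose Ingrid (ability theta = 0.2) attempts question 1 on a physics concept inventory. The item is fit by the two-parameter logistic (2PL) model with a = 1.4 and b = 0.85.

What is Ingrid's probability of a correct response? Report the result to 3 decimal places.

P(theta) = 1 / (1 + exp(−a(theta − b)))
Exponent: 1.4 × (0.2 − 0.85) = -0.9100
1/(1 + e^{0.9100}) = 0.2870

0.287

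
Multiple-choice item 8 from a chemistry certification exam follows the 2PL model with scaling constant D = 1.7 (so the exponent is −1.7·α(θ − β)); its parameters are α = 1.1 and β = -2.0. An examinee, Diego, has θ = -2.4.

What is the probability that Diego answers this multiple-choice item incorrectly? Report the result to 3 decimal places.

0.679

P(θ) = 1 / (1 + exp(−D·α(θ − β)))
Exponent: 1.7 × 1.1 × (-2.4 − (-2.0)) = -0.7480
1/(1 + e^{0.7480}) = 0.3213
P = 0.3213
P(incorrect) = 1 − 0.3213 = 0.6787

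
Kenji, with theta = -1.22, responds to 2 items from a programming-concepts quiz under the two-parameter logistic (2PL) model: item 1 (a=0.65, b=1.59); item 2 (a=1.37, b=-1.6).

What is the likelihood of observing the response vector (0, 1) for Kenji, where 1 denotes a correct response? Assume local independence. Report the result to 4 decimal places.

0.5403

P(theta) = 1 / (1 + exp(−a(theta − b)))
P_1 = 1/(1+e^{1.8265}) = 0.1387
P_2 = 1/(1+e^{-0.5206}) = 0.6273
L = (1−P_1) × P_2 = 0.8613 × 0.6273 = 0.54031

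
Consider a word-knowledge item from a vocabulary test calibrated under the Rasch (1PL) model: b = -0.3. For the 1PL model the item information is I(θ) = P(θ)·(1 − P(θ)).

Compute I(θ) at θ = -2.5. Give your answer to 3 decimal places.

0.090

P = 1/(1+e^{2.2000}) = 0.0998
P(1−P) = 0.0998 × 0.9002 = 0.0898
I = P(1−P) = 0.08980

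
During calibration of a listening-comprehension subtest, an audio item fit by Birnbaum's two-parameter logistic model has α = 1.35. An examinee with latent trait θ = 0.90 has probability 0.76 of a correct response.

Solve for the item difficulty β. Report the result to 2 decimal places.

0.05

P(θ) = 1 / (1 + exp(−α(θ − β)))
logit(0.76) = ln(0.76/0.24) = 1.1527
β = θ − logit/(α) = 0.90 − 1.1527/1.3500 = 0.0462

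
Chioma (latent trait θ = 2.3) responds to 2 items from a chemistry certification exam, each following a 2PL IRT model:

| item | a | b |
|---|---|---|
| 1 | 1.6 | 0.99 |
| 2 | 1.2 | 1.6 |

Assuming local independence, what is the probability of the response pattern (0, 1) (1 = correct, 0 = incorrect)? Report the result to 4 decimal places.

P(θ) = 1 / (1 + exp(−a(θ − b)))
P_1 = 1/(1+e^{-2.0960}) = 0.8905
P_2 = 1/(1+e^{-0.8400}) = 0.6985
L = (1−P_1) × P_2 = 0.1095 × 0.6985 = 0.07647

0.0765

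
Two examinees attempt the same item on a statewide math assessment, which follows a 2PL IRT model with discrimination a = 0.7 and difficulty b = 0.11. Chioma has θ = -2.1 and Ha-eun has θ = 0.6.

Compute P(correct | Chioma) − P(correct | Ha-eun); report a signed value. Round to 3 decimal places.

-0.409

P(θ) = 1 / (1 + exp(−a(θ − b)))
P(Chioma) = 0.1755  [exponent -1.5470]
P(Ha-eun) = 0.5849  [exponent 0.3430]
Difference = 0.1755 − 0.5849 = -0.4094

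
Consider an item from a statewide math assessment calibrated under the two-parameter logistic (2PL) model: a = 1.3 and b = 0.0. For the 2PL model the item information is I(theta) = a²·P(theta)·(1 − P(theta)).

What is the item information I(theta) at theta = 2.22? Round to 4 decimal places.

P = 1/(1+e^{-2.8860}) = 0.9472
P(1−P) = 0.9472 × 0.0528 = 0.0501
I = a² × P(1−P) = 1.3² × 0.0501 = 0.08460

0.0846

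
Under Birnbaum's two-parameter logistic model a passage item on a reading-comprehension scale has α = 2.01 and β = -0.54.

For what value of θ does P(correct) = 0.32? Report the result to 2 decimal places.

P(θ) = 1 / (1 + exp(−α(θ − β)))
logit = ln(0.3200/0.6800) = -0.7538
θ = β + logit/(α) = -0.54 + (-0.7538)/2.0100 = -0.9150

-0.92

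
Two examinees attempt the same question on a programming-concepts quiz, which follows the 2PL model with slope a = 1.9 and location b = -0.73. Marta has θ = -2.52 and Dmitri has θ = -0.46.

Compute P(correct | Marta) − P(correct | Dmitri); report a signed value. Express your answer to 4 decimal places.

P(θ) = 1 / (1 + exp(−a(θ − b)))
P(Marta) = 0.0323  [exponent -3.4010]
P(Dmitri) = 0.6255  [exponent 0.5130]
Difference = 0.0323 − 0.6255 = -0.5932

-0.5932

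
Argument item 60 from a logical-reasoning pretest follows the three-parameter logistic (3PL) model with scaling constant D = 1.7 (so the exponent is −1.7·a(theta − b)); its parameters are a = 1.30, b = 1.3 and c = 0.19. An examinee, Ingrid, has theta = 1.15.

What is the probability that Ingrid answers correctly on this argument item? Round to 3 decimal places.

P(theta) = c + (1 − c) · 1 / (1 + exp(−D·a(theta − b)))
Exponent: 1.7 × 1.30 × (1.15 − 1.3) = -0.3315
1/(1 + e^{0.3315}) = 0.4179
P = 0.19 + 0.81 × 0.4179 = 0.5285

0.528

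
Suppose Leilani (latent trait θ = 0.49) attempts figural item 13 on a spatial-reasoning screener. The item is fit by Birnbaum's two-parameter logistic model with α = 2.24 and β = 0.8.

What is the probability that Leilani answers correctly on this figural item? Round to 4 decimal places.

0.3331

P(θ) = 1 / (1 + exp(−α(θ − β)))
Exponent: 2.24 × (0.49 − 0.8) = -0.6944
1/(1 + e^{0.6944}) = 0.3331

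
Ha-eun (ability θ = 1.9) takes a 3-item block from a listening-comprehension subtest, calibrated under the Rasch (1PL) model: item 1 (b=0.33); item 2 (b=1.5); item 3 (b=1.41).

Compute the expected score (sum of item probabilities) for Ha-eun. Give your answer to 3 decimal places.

P(θ) = 1 / (1 + exp(−(θ − b)))
P_1 = 1/(1+e^{-1.5700}) = 0.8278
P_2 = 1/(1+e^{-0.4000}) = 0.5987
P_3 = 1/(1+e^{-0.4900}) = 0.6201
E[score] = 0.8278 + 0.5987 + 0.6201 = 2.0466

2.047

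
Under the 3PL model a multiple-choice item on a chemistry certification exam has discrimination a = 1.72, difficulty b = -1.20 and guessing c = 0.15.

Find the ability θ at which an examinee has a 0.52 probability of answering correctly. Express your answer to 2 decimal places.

-1.35

P(θ) = c + (1 − c) · 1 / (1 + exp(−a(θ − b)))
Remove guessing floor: (0.52 − 0.15)/(1 − 0.15) = 0.4353
logit = ln(0.4353/0.5647) = -0.2603
θ = b + logit/(a) = -1.20 + (-0.2603)/1.7200 = -1.3513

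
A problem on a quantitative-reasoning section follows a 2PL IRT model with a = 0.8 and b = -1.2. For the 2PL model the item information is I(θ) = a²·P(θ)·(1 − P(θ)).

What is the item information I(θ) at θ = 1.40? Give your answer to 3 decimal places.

0.063

P = 1/(1+e^{-2.0800}) = 0.8889
P(1−P) = 0.8889 × 0.1111 = 0.0987
I = a² × P(1−P) = 0.8² × 0.0987 = 0.06318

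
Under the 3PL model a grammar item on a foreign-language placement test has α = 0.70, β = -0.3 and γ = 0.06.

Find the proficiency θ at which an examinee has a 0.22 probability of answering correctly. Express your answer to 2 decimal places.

P(θ) = γ + (1 − γ) · 1 / (1 + exp(−α(θ − β)))
Remove guessing floor: (0.22 − 0.06)/(1 − 0.06) = 0.1702
logit = ln(0.1702/0.8298) = -1.5841
θ = β + logit/(α) = -0.3 + (-1.5841)/0.7000 = -2.5630

-2.56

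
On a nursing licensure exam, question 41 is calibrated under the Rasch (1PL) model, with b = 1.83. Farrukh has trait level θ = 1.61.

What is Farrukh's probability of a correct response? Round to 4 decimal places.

0.4452

P(θ) = 1 / (1 + exp(−(θ − b)))
Exponent: (1.61 − 1.83) = -0.2200
1/(1 + e^{0.2200}) = 0.4452
P = 0.4452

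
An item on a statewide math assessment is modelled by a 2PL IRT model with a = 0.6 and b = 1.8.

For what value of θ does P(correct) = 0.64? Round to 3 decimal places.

2.759

P(θ) = 1 / (1 + exp(−a(θ − b)))
logit = ln(0.6400/0.3600) = 0.5754
θ = b + logit/(a) = 1.8 + 0.5754/0.6000 = 2.7589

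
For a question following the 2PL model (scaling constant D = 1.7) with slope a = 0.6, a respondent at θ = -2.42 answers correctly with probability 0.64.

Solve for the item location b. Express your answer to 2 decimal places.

P(θ) = 1 / (1 + exp(−D·a(θ − b)))
logit(0.64) = ln(0.64/0.36) = 0.5754
b = θ − logit/(1.7·a) = -2.42 − 0.5754/1.0200 = -2.9841

-2.98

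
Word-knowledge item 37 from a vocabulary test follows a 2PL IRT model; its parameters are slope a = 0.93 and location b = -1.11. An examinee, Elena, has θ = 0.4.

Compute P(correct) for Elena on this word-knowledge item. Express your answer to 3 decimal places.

P(θ) = 1 / (1 + exp(−a(θ − b)))
Exponent: 0.93 × (0.4 − (-1.11)) = 1.4043
1/(1 + e^{-1.4043}) = 0.8029

0.803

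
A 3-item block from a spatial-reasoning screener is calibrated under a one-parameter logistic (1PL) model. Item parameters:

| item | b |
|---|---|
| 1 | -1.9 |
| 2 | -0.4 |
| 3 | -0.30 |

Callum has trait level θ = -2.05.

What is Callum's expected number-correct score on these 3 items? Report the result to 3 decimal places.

P(θ) = 1 / (1 + exp(−(θ − b)))
P_1 = 1/(1+e^{0.1500}) = 0.4626
P_2 = 1/(1+e^{1.6500}) = 0.1611
P_3 = 1/(1+e^{1.7500}) = 0.1480
E[score] = 0.4626 + 0.1611 + 0.1480 = 0.7717

0.772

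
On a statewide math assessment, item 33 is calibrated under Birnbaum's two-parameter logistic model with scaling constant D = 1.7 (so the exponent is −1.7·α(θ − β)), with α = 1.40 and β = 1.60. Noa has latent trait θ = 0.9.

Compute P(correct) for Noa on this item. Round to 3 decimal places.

0.159

P(θ) = 1 / (1 + exp(−D·α(θ − β)))
Exponent: 1.7 × 1.40 × (0.9 − 1.60) = -1.6660
1/(1 + e^{1.6660}) = 0.1590
P = 0.1590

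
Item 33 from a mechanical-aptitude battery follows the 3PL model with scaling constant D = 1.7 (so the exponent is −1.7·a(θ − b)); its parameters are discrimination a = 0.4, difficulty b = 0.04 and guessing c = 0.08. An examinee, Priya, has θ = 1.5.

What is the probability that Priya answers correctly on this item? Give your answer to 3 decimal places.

0.751

P(θ) = c + (1 − c) · 1 / (1 + exp(−D·a(θ − b)))
Exponent: 1.7 × 0.4 × (1.5 − 0.04) = 0.9928
1/(1 + e^{-0.9928}) = 0.7296
P = 0.08 + 0.92 × 0.7296 = 0.7513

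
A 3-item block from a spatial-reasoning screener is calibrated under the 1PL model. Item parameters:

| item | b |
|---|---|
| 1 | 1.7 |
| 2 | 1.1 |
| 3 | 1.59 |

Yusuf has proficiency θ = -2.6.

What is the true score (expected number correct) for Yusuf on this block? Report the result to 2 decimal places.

P(θ) = 1 / (1 + exp(−(θ − b)))
P_1 = 1/(1+e^{4.3000}) = 0.0134
P_2 = 1/(1+e^{3.7000}) = 0.0241
P_3 = 1/(1+e^{4.1900}) = 0.0149
E[score] = 0.0134 + 0.0241 + 0.0149 = 0.0524

0.05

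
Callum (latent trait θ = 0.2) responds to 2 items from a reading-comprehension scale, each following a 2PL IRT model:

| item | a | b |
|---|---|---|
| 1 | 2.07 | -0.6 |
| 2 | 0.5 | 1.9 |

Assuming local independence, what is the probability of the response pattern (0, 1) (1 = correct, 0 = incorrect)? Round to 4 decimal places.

P(θ) = 1 / (1 + exp(−a(θ − b)))
P_1 = 1/(1+e^{-1.6560}) = 0.8397
P_2 = 1/(1+e^{0.8500}) = 0.2994
L = (1−P_1) × P_2 = 0.1603 × 0.2994 = 0.04800

0.0480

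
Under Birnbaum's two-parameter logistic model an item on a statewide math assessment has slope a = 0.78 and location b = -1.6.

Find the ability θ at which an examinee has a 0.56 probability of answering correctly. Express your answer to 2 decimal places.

-1.29

P(θ) = 1 / (1 + exp(−a(θ − b)))
logit = ln(0.5600/0.4400) = 0.2412
θ = b + logit/(a) = -1.6 + 0.2412/0.7800 = -1.2908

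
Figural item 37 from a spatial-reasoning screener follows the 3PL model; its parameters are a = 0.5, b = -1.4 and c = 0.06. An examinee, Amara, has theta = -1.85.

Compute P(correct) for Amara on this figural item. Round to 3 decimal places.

P(theta) = c + (1 − c) · 1 / (1 + exp(−a(theta − b)))
Exponent: 0.5 × (-1.85 − (-1.4)) = -0.2250
1/(1 + e^{0.2250}) = 0.4440
P = 0.06 + 0.94 × 0.4440 = 0.4773

0.477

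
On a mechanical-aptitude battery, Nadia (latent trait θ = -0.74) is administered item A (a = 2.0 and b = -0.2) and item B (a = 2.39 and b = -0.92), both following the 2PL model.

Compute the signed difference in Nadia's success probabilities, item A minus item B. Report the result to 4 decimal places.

-0.3524

P(θ) = 1 / (1 + exp(−a(θ − b)))
P_A = 0.2535
P_B = 0.6059
P_A − P_B = -0.3524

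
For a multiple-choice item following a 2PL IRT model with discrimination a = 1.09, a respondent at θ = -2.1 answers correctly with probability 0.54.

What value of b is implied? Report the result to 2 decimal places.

-2.25

P(θ) = 1 / (1 + exp(−a(θ − b)))
logit(0.54) = ln(0.54/0.46) = 0.1603
b = θ − logit/(a) = -2.1 − 0.1603/1.0900 = -2.2471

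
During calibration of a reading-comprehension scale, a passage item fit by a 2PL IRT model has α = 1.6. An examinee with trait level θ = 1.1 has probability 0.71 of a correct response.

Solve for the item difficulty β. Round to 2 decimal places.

0.54

P(θ) = 1 / (1 + exp(−α(θ − β)))
logit(0.71) = ln(0.71/0.29) = 0.8954
β = θ − logit/(α) = 1.1 − 0.8954/1.6000 = 0.5404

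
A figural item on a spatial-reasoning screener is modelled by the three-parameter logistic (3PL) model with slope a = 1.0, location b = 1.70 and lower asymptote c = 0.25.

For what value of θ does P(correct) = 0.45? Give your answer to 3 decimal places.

P(θ) = c + (1 − c) · 1 / (1 + exp(−a(θ − b)))
Remove guessing floor: (0.45 − 0.25)/(1 − 0.25) = 0.2667
logit = ln(0.2667/0.7333) = -1.0116
θ = b + logit/(a) = 1.70 + (-1.0116)/1.0000 = 0.6884

0.688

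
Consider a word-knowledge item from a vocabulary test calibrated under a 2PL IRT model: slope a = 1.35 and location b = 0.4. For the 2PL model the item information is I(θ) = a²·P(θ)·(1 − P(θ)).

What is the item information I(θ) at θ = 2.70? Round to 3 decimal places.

0.075

P = 1/(1+e^{-3.1050}) = 0.9571
P(1−P) = 0.9571 × 0.0429 = 0.0411
I = a² × P(1−P) = 1.35² × 0.0411 = 0.07483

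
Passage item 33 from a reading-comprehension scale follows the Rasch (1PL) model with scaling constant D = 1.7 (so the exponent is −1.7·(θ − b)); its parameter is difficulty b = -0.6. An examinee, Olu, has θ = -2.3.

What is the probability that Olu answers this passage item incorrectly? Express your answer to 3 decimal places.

P(θ) = 1 / (1 + exp(−D·(θ − b)))
Exponent: 1.7 × (-2.3 − (-0.6)) = -2.8900
1/(1 + e^{2.8900}) = 0.0527
P = 0.0527
P(incorrect) = 1 − 0.0527 = 0.9473

0.947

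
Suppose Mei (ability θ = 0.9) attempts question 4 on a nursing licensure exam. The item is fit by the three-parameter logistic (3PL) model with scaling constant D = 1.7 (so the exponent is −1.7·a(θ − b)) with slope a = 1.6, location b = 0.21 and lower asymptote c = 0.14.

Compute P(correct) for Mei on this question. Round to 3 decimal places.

0.886

P(θ) = c + (1 − c) · 1 / (1 + exp(−D·a(θ − b)))
Exponent: 1.7 × 1.6 × (0.9 − 0.21) = 1.8768
1/(1 + e^{-1.8768}) = 0.8672
P = 0.14 + 0.86 × 0.8672 = 0.8858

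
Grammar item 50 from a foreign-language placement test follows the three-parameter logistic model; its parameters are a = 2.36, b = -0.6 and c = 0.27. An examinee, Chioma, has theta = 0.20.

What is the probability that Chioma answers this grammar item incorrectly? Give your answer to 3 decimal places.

P(theta) = c + (1 − c) · 1 / (1 + exp(−a(theta − b)))
Exponent: 2.36 × (0.20 − (-0.6)) = 1.8880
1/(1 + e^{-1.8880}) = 0.8685
P = 0.27 + 0.73 × 0.8685 = 0.9040
P(incorrect) = 1 − 0.9040 = 0.0960

0.096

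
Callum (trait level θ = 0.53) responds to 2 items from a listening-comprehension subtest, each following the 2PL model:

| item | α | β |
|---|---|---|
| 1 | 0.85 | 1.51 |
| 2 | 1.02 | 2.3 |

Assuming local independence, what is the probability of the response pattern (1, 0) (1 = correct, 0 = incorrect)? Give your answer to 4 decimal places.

0.2602

P(θ) = 1 / (1 + exp(−α(θ − β)))
P_1 = 1/(1+e^{0.8330}) = 0.3030
P_2 = 1/(1+e^{1.8054}) = 0.1412
L = P_1 × (1−P_2) = 0.3030 × 0.8588 = 0.26023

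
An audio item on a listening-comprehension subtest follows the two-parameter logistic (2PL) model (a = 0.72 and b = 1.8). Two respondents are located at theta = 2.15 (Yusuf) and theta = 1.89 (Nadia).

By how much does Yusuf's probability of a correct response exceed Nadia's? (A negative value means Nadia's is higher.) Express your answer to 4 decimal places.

0.0465

P(theta) = 1 / (1 + exp(−a(theta − b)))
P(Yusuf) = 0.5627  [exponent 0.2520]
P(Nadia) = 0.5162  [exponent 0.0648]
Difference = 0.5627 − 0.5162 = 0.0465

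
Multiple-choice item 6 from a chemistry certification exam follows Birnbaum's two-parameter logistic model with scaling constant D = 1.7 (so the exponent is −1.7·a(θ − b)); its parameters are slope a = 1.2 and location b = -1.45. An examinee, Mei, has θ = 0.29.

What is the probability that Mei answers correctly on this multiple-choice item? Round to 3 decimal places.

0.972

P(θ) = 1 / (1 + exp(−D·a(θ − b)))
Exponent: 1.7 × 1.2 × (0.29 − (-1.45)) = 3.5496
1/(1 + e^{-3.5496}) = 0.9721
P = 0.9721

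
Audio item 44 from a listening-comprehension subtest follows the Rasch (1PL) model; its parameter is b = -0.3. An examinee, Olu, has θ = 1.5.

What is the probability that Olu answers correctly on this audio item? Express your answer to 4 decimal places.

0.8581

P(θ) = 1 / (1 + exp(−(θ − b)))
Exponent: (1.5 − (-0.3)) = 1.8000
1/(1 + e^{-1.8000}) = 0.8581
P = 0.8581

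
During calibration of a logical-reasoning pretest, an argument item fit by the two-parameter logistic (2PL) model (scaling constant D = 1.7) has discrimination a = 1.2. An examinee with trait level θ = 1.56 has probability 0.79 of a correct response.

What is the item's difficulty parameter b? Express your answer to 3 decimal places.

0.911

P(θ) = 1 / (1 + exp(−D·a(θ − b)))
logit(0.79) = ln(0.79/0.21) = 1.3249
b = θ − logit/(1.7·a) = 1.56 − 1.3249/2.0400 = 0.9105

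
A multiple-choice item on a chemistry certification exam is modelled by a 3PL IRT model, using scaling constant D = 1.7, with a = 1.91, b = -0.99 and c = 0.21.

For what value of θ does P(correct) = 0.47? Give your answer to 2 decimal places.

P(θ) = c + (1 − c) · 1 / (1 + exp(−D·a(θ − b)))
Remove guessing floor: (0.47 − 0.21)/(1 − 0.21) = 0.3291
logit = ln(0.3291/0.6709) = -0.7122
θ = b + logit/(1.7·a) = -0.99 + (-0.7122)/3.2470 = -1.2093

-1.21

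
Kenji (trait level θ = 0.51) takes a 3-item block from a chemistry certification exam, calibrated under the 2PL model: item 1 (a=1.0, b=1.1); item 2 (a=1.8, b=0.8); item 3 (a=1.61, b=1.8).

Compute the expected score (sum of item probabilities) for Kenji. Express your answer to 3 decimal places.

0.840

P(θ) = 1 / (1 + exp(−a(θ − b)))
P_1 = 1/(1+e^{0.5900}) = 0.3566
P_2 = 1/(1+e^{0.5220}) = 0.3724
P_3 = 1/(1+e^{2.0769}) = 0.1114
E[score] = 0.3566 + 0.3724 + 0.1114 = 0.8404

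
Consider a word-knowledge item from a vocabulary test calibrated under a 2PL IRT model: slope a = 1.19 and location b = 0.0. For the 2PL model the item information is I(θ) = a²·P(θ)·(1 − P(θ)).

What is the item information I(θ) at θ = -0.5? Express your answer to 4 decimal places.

0.3245

P = 1/(1+e^{0.5950}) = 0.3555
P(1−P) = 0.3555 × 0.6445 = 0.2291
I = a² × P(1−P) = 1.19² × 0.2291 = 0.32445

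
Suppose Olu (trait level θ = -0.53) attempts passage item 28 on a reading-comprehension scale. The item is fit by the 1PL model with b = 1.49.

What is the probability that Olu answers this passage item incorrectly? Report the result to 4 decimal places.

0.8829

P(θ) = 1 / (1 + exp(−(θ − b)))
Exponent: (-0.53 − 1.49) = -2.0200
1/(1 + e^{2.0200}) = 0.1171
P = 0.1171
P(incorrect) = 1 − 0.1171 = 0.8829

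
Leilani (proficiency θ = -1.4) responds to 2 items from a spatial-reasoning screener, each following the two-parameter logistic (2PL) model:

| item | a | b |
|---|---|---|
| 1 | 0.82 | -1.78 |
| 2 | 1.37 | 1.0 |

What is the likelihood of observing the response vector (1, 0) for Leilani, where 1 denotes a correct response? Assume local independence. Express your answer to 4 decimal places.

P(θ) = 1 / (1 + exp(−a(θ − b)))
P_1 = 1/(1+e^{-0.3116}) = 0.5773
P_2 = 1/(1+e^{3.2880}) = 0.0360
L = P_1 × (1−P_2) = 0.5773 × 0.9640 = 0.55650

0.5565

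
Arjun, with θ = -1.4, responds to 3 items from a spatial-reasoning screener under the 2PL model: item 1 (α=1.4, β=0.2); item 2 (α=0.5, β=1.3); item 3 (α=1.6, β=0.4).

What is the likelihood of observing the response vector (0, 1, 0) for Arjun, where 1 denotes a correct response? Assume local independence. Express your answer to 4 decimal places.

0.1762

P(θ) = 1 / (1 + exp(−α(θ − β)))
P_1 = 1/(1+e^{2.2400}) = 0.0962
P_2 = 1/(1+e^{1.3500}) = 0.2059
P_3 = 1/(1+e^{2.8800}) = 0.0532
L = (1−P_1) × P_2 × (1−P_3) = 0.9038 × 0.2059 × 0.9468 = 0.17617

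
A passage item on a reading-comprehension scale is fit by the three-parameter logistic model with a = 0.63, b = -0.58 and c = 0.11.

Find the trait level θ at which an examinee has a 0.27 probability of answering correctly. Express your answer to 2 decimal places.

-2.99

P(θ) = c + (1 − c) · 1 / (1 + exp(−a(θ − b)))
Remove guessing floor: (0.27 − 0.11)/(1 − 0.11) = 0.1798
logit = ln(0.1798/0.8202) = -1.5179
θ = b + logit/(a) = -0.58 + (-1.5179)/0.6300 = -2.9893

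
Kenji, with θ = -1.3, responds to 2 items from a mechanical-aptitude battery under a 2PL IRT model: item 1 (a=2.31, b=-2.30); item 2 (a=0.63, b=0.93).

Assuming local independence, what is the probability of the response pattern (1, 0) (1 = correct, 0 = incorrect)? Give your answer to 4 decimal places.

P(θ) = 1 / (1 + exp(−a(θ − b)))
P_1 = 1/(1+e^{-2.3100}) = 0.9097
P_2 = 1/(1+e^{1.4049}) = 0.1970
L = P_1 × (1−P_2) = 0.9097 × 0.8030 = 0.73045

0.7305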